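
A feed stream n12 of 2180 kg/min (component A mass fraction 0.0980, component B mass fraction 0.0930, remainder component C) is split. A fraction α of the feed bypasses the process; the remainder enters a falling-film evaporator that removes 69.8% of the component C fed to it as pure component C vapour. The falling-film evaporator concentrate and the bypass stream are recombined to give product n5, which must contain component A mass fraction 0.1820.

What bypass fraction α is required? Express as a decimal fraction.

0.183

All 2180×0.098 = 213.64 kg/min of component A reaches n5, so n5 = 213.64/0.182 = 1173.8 kg/min and vapour = 1006.2 kg/min.
The evaporator receives (1−α)·2180 of feed at 0.809 component C and removes 0.698 of that component C:
0.698×0.809×(1−α)×2180 = 1006.2
(1−α) = 1006.2/1231 = 0.8173;  α = 0.1827.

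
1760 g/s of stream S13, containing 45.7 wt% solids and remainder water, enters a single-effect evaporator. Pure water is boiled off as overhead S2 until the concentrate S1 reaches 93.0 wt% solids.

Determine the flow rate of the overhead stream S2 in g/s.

solids is conserved: 1760×0.457 = 804.32 g/s all reports to the concentrate.
Concentrate = 804.32/(target fraction) = 864.86 g/s.
Overhead = 1760 − 864.86 = 895.14 g/s.

895.1 g/s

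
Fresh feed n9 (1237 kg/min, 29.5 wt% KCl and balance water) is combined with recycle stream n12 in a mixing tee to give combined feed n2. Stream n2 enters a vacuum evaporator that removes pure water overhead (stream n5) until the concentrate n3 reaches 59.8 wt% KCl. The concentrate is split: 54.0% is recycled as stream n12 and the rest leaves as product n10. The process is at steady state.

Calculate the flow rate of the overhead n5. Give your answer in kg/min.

Overall KCl balance (none leaves overhead): KCl in fresh feed = KCl in product, i.e. 1237×0.295 = (1−0.540)·n3·0.598.
n3 = 364.91/(0.598×0.460) = 1326.6 kg/min.
Recycle n12 = 0.540×1326.6 = 716.35 kg/min.
Combined feed n2 = 1237 + 716.35 = 1953.4 kg/min.
Overhead n5 = n2 − n3 = 1953.4 − 1326.6 = 626.77 kg/min.

626.8 kg/min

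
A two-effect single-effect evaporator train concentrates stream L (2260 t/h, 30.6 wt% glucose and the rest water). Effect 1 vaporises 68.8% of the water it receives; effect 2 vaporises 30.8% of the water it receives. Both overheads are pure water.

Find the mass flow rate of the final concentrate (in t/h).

water in feed = 2260×0.694 = 1568.4 t/h.
After stage 1: water left = (1−0.688)×1568.4 = 489.35; stream total = 1180.9 t/h.
After stage 2: water left = (1−0.308)×489.35 = 338.63; final concentrate = 1030.2 t/h.

1030 t/h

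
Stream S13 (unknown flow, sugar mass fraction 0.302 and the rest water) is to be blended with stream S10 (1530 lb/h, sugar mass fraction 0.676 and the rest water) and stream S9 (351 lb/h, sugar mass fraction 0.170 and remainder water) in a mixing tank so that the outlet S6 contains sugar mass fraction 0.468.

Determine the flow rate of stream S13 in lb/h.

Let S13 be the unknown flow. Total out = 1881 + S13.
sugar balance: 1094 + 0.302·S13 = 0.468·(1881 + S13)
(0.302 − 0.468)·S13 = 0.468×1881 − 1094 = -213.64
S13 = -213.64 / -0.166 = 1287 lb/h

1287 lb/h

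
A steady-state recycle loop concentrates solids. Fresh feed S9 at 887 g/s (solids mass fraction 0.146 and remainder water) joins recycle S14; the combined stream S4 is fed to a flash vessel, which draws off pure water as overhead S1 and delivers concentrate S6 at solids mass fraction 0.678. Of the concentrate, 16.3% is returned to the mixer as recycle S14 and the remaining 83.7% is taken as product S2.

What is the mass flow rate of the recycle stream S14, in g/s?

Overall solids balance (none leaves overhead): solids in fresh feed = solids in product, i.e. 887×0.146 = (1−0.163)·S6·0.678.
S6 = 129.5/(0.678×0.837) = 228.2 g/s.
Recycle S14 = 0.163×228.2 = 37.197 g/s.

37.2 g/s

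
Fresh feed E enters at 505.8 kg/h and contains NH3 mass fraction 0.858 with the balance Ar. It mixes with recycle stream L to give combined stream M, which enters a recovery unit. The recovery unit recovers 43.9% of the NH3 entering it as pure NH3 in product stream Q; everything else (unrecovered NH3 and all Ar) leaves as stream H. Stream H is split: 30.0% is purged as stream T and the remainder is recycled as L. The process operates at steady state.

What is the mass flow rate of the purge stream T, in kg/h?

Ar enters only via E and leaves only via the purge: 505.8×0.142 = 0.300×(Ar in H), and the recovery unit passes all Ar, so Ar in M = Ar in H = 239.41 kg/h.
NH3 in M: m_A = 505.8×0.858 + (1−0.300)·(1−0.439)·m_A, so m_A = 433.98/0.6073 = 714.6 kg/h.
H = (1−0.439)×714.6 + 239.41 = 640.3 kg/h.
Purge T = 0.300×640.3 = 192.09 kg/h.

192.1 kg/h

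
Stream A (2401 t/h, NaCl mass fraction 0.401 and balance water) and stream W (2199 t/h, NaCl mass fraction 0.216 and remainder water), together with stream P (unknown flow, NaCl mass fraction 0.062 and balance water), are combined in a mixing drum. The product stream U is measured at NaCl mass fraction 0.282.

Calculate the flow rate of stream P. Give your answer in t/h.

639 t/h

Let P be the unknown flow. Total out = 4600 + P.
NaCl balance: 1437.8 + 0.062·P = 0.282·(4600 + P)
(0.062 − 0.282)·P = 0.282×4600 − 1437.8 = -140.59
P = -140.59 / -0.220 = 639.02 t/h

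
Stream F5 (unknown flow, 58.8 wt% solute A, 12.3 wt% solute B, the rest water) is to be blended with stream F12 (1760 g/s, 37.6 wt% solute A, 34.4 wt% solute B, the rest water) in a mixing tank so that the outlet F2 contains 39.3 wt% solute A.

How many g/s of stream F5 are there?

153.4 g/s

Let F5 be the unknown flow. Total out = 1760 + F5.
solute A balance: 661.76 + 0.588·F5 = 0.393·(1760 + F5)
(0.588 − 0.393)·F5 = 0.393×1760 − 661.76 = 29.92
F5 = 29.92 / 0.195 = 153.44 g/s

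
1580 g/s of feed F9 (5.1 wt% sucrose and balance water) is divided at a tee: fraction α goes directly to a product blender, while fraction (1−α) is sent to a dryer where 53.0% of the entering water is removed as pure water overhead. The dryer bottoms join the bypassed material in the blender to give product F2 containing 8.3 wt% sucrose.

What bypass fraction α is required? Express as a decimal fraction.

All 1580×0.051 = 80.58 g/s of sucrose reaches F2, so F2 = 80.58/0.083 = 970.84 g/s and vapour = 609.16 g/s.
The evaporator receives (1−α)·1580 of feed at 0.949 water and removes 0.530 of that water:
0.530×0.949×(1−α)×1580 = 609.16
(1−α) = 609.16/794.69 = 0.7665;  α = 0.2335.

0.233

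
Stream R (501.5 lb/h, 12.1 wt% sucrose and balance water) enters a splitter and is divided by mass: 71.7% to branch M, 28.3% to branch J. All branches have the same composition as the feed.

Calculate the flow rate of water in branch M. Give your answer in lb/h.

316.1 lb/h

Branch M total = 0.717×501.5 = 359.58 lb/h.
water in M = 0.879×359.58 = 316.07 lb/h.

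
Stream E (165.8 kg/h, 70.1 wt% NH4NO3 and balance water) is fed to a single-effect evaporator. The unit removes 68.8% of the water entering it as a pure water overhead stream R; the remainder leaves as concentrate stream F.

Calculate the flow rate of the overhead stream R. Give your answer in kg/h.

water entering = 165.8×0.299 = 49.574 kg/h; overhead removed = 0.688×49.574 = 34.107 kg/h.

34.11 kg/h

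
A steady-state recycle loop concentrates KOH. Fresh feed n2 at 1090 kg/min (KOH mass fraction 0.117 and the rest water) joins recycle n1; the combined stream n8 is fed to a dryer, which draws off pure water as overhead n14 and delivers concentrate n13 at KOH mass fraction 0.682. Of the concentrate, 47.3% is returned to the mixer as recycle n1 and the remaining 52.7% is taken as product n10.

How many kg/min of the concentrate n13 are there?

354.8 kg/min

Overall KOH balance (none leaves overhead): KOH in fresh feed = KOH in product, i.e. 1090×0.117 = (1−0.473)·n13·0.682.
n13 = 127.53/(0.682×0.527) = 354.83 kg/min.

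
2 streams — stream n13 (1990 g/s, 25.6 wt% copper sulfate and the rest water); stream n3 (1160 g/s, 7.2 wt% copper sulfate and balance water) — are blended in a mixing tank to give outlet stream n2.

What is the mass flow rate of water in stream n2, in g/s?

water out = water in = 1990×0.744 + 1160×0.928 = 2557 g/s.

2557 g/s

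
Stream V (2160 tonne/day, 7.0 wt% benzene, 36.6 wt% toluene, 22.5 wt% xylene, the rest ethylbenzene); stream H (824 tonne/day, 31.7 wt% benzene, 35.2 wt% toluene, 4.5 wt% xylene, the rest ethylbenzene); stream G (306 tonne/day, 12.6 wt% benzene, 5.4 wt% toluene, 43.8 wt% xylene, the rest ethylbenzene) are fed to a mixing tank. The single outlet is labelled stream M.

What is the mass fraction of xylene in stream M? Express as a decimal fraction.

0.200

Total flow out = 2160 + 824 + 306 = 3290 tonne/day.
xylene in = 2160×0.225 + 824×0.045 + 306×0.438 = 657.11 tonne/day.
xylene mass fraction in M = 657.11/3290 = 0.200.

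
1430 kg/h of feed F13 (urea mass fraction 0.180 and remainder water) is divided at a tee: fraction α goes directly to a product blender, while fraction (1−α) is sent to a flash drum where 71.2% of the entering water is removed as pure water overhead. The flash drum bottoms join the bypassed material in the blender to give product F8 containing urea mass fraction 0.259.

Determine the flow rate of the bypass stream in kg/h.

682.9 kg/h

All 1430×0.180 = 257.4 kg/h of urea reaches F8, so F8 = 257.4/0.259 = 993.82 kg/h and vapour = 436.18 kg/h.
The evaporator receives (1−α)·1430 of feed at 0.820 water and removes 0.712 of that water:
0.712×0.820×(1−α)×1430 = 436.18
(1−α) = 436.18/834.89 = 0.5224;  α = 0.4776.
Bypass flow = 0.4776×1430 = 682.92 kg/h.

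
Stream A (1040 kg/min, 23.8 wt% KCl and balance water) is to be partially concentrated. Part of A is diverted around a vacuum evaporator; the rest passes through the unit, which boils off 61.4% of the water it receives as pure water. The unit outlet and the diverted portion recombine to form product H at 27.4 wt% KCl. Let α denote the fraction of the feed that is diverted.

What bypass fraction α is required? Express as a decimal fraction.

0.719

All 1040×0.238 = 247.52 kg/min of KCl reaches H, so H = 247.52/0.274 = 903.36 kg/min and vapour = 136.64 kg/min.
The evaporator receives (1−α)·1040 of feed at 0.762 water and removes 0.614 of that water:
0.614×0.762×(1−α)×1040 = 136.64
(1−α) = 136.64/486.58 = 0.2808;  α = 0.7192.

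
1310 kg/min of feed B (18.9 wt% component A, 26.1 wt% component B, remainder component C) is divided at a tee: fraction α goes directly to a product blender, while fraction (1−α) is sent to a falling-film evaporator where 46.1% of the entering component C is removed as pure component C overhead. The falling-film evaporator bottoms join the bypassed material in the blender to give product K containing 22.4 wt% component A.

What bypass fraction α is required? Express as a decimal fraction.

All 1310×0.189 = 247.59 kg/min of component A reaches K, so K = 247.59/0.224 = 1105.3 kg/min and vapour = 204.69 kg/min.
The evaporator receives (1−α)·1310 of feed at 0.550 component C and removes 0.461 of that component C:
0.461×0.550×(1−α)×1310 = 204.69
(1−α) = 204.69/332.15 = 0.6162;  α = 0.3838.

0.384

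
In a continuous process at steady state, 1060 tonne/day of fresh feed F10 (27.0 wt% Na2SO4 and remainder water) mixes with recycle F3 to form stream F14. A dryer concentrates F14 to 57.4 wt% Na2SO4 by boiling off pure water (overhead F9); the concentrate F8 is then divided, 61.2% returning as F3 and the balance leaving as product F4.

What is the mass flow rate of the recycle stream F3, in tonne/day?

Overall Na2SO4 balance (none leaves overhead): Na2SO4 in fresh feed = Na2SO4 in product, i.e. 1060×0.270 = (1−0.612)·F8·0.574.
F8 = 286.2/(0.574×0.388) = 1285.1 tonne/day.
Recycle F3 = 0.612×1285.1 = 786.46 tonne/day.

786.5 tonne/day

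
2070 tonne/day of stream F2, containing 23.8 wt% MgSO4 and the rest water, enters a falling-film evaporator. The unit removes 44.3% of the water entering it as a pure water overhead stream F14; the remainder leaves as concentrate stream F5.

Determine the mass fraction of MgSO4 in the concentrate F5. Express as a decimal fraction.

MgSO4 is not removed: 2070×0.238 = 492.66 tonne/day of MgSO4 enters F5.
water entering = 2070×0.762 = 1577.3 tonne/day; overhead removed = 0.443×1577.3 = 698.76 tonne/day.
Concentrate = 2070 − 698.76 = 1371.2 tonne/day.
Mass fraction = 492.66/1371.2 = 0.359.

0.359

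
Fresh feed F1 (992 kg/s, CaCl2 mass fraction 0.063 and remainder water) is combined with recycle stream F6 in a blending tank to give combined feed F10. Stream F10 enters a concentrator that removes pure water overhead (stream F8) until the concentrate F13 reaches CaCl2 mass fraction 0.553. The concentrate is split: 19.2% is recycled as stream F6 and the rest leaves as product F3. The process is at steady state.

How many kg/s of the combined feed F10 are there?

Overall CaCl2 balance (none leaves overhead): CaCl2 in fresh feed = CaCl2 in product, i.e. 992×0.063 = (1−0.192)·F13·0.553.
F13 = 62.496/(0.553×0.808) = 139.87 kg/s.
Recycle F6 = 0.192×139.87 = 26.854 kg/s.
Combined feed F10 = 992 + 26.854 = 1018.9 kg/s.

1019 kg/s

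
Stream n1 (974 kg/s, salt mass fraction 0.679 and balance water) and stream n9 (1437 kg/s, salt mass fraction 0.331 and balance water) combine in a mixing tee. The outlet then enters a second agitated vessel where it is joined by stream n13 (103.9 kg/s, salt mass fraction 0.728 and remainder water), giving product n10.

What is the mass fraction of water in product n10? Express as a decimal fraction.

0.518

Overall, product flow = 2514.9 kg/s.
water in = 974×0.321 + 1437×0.669 + 103.9×0.272 = 1302.3 kg/s.
water fraction in n10 = 0.518.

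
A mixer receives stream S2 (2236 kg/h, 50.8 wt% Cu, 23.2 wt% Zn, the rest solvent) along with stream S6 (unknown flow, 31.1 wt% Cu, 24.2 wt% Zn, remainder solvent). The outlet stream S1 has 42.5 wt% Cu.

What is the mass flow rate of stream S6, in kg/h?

Let S6 be the unknown flow. Total out = 2236 + S6.
Cu balance: 1135.9 + 0.311·S6 = 0.425·(2236 + S6)
(0.311 − 0.425)·S6 = 0.425×2236 − 1135.9 = -185.59
S6 = -185.59 / -0.114 = 1628 kg/h

1628 kg/h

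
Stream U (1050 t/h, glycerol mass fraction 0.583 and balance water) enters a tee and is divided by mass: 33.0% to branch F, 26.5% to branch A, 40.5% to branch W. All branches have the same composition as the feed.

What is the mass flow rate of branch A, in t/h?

278.2 t/h

Branch A flow = 0.265×1050 = 278.25 t/h.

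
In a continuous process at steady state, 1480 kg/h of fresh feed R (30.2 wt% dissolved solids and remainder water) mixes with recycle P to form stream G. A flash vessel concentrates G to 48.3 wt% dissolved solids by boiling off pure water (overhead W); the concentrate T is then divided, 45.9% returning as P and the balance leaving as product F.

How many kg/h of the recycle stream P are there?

785.1 kg/h

Overall dissolved solids balance (none leaves overhead): dissolved solids in fresh feed = dissolved solids in product, i.e. 1480×0.302 = (1−0.459)·T·0.483.
T = 446.96/(0.483×0.541) = 1710.5 kg/h.
Recycle P = 0.459×1710.5 = 785.12 kg/h.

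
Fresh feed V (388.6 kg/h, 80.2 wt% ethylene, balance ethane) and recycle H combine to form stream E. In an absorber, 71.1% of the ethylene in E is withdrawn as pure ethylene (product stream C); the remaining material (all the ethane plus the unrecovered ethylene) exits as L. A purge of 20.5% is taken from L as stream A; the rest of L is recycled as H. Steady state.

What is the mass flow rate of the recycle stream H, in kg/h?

391.4 kg/h

ethane enters only via V and leaves only via the purge: 388.6×0.198 = 0.205×(ethane in L), and the absorber passes all ethane, so ethane in E = ethane in L = 375.33 kg/h.
ethylene in E: m_A = 388.6×0.802 + (1−0.205)·(1−0.711)·m_A, so m_A = 311.66/0.7702 = 404.62 kg/h.
L = (1−0.711)×404.62 + 375.33 = 492.27 kg/h.
Recycle H = (1−0.205)×492.27 = 391.35 kg/h.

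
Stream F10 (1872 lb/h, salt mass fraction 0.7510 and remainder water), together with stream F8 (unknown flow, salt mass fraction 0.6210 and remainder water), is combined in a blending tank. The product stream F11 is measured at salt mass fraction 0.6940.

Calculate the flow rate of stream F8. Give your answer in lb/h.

Let F8 be the unknown flow. Total out = 1872 + F8.
salt balance: 1405.9 + 0.621·F8 = 0.694·(1872 + F8)
(0.621 − 0.694)·F8 = 0.694×1872 − 1405.9 = -106.7
F8 = -106.7 / -0.073 = 1461.7 lb/h

1462 lb/h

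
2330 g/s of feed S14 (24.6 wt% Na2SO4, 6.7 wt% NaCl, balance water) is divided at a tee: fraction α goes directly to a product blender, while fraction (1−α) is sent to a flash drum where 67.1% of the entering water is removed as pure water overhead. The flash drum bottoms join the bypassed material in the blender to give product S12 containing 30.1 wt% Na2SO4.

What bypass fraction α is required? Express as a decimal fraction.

0.604

All 2330×0.246 = 573.18 g/s of Na2SO4 reaches S12, so S12 = 573.18/0.301 = 1904.3 g/s and vapour = 425.75 g/s.
The evaporator receives (1−α)·2330 of feed at 0.687 water and removes 0.671 of that water:
0.671×0.687×(1−α)×2330 = 425.75
(1−α) = 425.75/1074.1 = 0.3964;  α = 0.6036.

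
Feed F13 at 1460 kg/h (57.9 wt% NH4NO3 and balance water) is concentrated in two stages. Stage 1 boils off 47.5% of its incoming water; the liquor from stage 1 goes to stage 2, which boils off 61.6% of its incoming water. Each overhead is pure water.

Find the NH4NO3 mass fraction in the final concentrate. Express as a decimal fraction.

water in feed = 1460×0.421 = 614.66 kg/h.
After stage 1: water left = (1−0.475)×614.66 = 322.7; stream total = 1168 kg/h.
After stage 2: water left = (1−0.616)×322.7 = 123.92; final concentrate = 969.26 kg/h.
NH4NO3 fraction = 845.34/969.26 = 0.8722.

0.8722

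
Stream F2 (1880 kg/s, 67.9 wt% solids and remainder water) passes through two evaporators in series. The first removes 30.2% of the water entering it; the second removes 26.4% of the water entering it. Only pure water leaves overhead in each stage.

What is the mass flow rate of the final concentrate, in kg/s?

water in feed = 1880×0.321 = 603.48 kg/s.
After stage 1: water left = (1−0.302)×603.48 = 421.23; stream total = 1697.7 kg/s.
After stage 2: water left = (1−0.264)×421.23 = 310.02; final concentrate = 1586.5 kg/s.

1587 kg/s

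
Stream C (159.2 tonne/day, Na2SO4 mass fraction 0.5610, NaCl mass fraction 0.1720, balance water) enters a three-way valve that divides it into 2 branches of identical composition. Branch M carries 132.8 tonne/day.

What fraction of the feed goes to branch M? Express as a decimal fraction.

Fraction to M = 132.8/159.2 = 0.8342.

0.834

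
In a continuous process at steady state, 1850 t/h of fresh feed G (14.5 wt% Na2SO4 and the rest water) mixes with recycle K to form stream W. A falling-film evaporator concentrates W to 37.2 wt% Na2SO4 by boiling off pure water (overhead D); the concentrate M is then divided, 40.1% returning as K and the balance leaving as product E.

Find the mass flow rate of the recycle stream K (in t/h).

482.7 t/h

Overall Na2SO4 balance (none leaves overhead): Na2SO4 in fresh feed = Na2SO4 in product, i.e. 1850×0.145 = (1−0.401)·M·0.372.
M = 268.25/(0.372×0.599) = 1203.8 t/h.
Recycle K = 0.401×1203.8 = 482.74 t/h.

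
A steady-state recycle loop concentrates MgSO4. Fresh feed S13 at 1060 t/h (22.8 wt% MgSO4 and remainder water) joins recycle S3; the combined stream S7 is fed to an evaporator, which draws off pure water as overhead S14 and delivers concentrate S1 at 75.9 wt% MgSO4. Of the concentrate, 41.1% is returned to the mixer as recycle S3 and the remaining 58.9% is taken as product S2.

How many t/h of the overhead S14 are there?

741.6 t/h

Overall MgSO4 balance (none leaves overhead): MgSO4 in fresh feed = MgSO4 in product, i.e. 1060×0.228 = (1−0.411)·S1·0.759.
S1 = 241.68/(0.759×0.589) = 540.61 t/h.
Recycle S3 = 0.411×540.61 = 222.19 t/h.
Combined feed S7 = 1060 + 222.19 = 1282.2 t/h.
Overhead S14 = S7 − S1 = 1282.2 − 540.61 = 741.58 t/h.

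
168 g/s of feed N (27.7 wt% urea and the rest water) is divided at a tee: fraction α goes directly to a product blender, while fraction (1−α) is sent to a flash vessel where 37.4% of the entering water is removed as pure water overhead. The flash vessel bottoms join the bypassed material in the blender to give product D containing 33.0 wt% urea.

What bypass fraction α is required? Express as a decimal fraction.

0.406

All 168×0.277 = 46.536 g/s of urea reaches D, so D = 46.536/0.330 = 141.02 g/s and vapour = 26.982 g/s.
The evaporator receives (1−α)·168 of feed at 0.723 water and removes 0.374 of that water:
0.374×0.723×(1−α)×168 = 26.982
(1−α) = 26.982/45.428 = 0.5940;  α = 0.4060.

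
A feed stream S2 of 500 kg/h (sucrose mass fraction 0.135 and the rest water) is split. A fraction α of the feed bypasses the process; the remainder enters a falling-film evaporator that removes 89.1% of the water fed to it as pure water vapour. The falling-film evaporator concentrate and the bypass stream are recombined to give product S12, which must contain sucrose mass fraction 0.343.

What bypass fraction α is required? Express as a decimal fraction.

All 500×0.135 = 67.5 kg/h of sucrose reaches S12, so S12 = 67.5/0.343 = 196.79 kg/h and vapour = 303.21 kg/h.
The evaporator receives (1−α)·500 of feed at 0.865 water and removes 0.891 of that water:
0.891×0.865×(1−α)×500 = 303.21
(1−α) = 303.21/385.36 = 0.7868;  α = 0.2132.

0.213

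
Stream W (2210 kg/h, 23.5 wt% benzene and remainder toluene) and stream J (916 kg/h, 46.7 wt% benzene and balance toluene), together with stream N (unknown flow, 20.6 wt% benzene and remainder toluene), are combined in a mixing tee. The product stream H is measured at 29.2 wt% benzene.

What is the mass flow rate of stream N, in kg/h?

Let N be the unknown flow. Total out = 3126 + N.
benzene balance: 947.12 + 0.206·N = 0.292·(3126 + N)
(0.206 − 0.292)·N = 0.292×3126 − 947.12 = -34.33
N = -34.33 / -0.086 = 399.19 kg/h

399.2 kg/h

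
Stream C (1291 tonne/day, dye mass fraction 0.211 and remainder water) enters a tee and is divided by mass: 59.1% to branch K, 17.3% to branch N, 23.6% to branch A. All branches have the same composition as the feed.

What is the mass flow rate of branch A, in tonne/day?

304.7 tonne/day

Branch A flow = 0.236×1291 = 304.68 tonne/day.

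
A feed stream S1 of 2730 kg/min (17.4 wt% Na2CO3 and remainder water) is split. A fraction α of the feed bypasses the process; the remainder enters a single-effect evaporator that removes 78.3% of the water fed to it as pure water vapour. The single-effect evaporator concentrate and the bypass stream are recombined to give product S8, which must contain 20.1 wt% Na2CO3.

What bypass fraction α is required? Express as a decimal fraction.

0.792

All 2730×0.174 = 475.02 kg/min of Na2CO3 reaches S8, so S8 = 475.02/0.201 = 2363.3 kg/min and vapour = 366.72 kg/min.
The evaporator receives (1−α)·2730 of feed at 0.826 water and removes 0.783 of that water:
0.783×0.826×(1−α)×2730 = 366.72
(1−α) = 366.72/1765.6 = 0.2077;  α = 0.7923.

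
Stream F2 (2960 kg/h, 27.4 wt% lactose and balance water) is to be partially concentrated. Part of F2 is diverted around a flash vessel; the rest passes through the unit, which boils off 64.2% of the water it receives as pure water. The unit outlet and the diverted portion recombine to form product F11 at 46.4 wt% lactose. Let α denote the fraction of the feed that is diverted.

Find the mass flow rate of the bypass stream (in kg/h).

All 2960×0.274 = 811.04 kg/h of lactose reaches F11, so F11 = 811.04/0.464 = 1747.9 kg/h and vapour = 1212.1 kg/h.
The evaporator receives (1−α)·2960 of feed at 0.726 water and removes 0.642 of that water:
0.642×0.726×(1−α)×2960 = 1212.1
(1−α) = 1212.1/1379.6 = 0.8785;  α = 0.1215.
Bypass flow = 0.1215×2960 = 359.51 kg/h.

359.5 kg/h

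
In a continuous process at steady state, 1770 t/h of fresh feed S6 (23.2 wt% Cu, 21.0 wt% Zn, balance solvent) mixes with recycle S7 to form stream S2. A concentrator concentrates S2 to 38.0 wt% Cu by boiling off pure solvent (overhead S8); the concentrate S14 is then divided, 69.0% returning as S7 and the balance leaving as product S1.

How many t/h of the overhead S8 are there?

Overall Cu balance (none leaves overhead): Cu in fresh feed = Cu in product, i.e. 1770×0.232 = (1−0.690)·S14·0.380.
S14 = 410.64/(0.380×0.310) = 3485.9 t/h.
Recycle S7 = 0.690×3485.9 = 2405.3 t/h.
Combined feed S2 = 1770 + 2405.3 = 4175.3 t/h.
Overhead S8 = S2 − S14 = 4175.3 − 3485.9 = 689.37 t/h.

689.4 t/h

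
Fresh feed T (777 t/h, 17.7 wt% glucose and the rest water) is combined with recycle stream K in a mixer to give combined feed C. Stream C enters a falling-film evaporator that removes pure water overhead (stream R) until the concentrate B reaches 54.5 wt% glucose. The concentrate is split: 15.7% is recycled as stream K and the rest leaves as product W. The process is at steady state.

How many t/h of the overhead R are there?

524.7 t/h

Overall glucose balance (none leaves overhead): glucose in fresh feed = glucose in product, i.e. 777×0.177 = (1−0.157)·B·0.545.
B = 137.53/(0.545×0.843) = 299.34 t/h.
Recycle K = 0.157×299.34 = 46.997 t/h.
Combined feed C = 777 + 46.997 = 824 t/h.
Overhead R = C − B = 824 − 299.34 = 524.65 t/h.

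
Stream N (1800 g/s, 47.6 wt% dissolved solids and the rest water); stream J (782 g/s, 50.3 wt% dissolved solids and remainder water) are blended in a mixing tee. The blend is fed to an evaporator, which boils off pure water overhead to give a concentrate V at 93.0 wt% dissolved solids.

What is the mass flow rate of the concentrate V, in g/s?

1344 g/s

dissolved solids entering = 1800×0.476 + 782×0.503 = 1250.1 g/s.
All dissolved solids reports to V, so V = 1250.1/0.930 = 1344.2 g/s.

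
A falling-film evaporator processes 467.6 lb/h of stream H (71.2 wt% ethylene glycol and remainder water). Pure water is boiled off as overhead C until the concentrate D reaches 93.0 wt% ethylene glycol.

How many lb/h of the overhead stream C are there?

ethylene glycol is conserved: 467.6×0.712 = 332.93 lb/h all reports to the concentrate.
Concentrate = 332.93/(target fraction) = 357.99 lb/h.
Overhead = 467.6 − 357.99 = 109.61 lb/h.

109.6 lb/h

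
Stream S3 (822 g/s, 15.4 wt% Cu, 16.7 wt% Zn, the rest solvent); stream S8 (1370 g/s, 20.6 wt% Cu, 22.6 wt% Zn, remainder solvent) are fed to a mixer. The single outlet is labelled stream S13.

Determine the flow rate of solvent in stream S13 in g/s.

1336 g/s

solvent out = solvent in = 822×0.679 + 1370×0.568 = 1336.3 g/s.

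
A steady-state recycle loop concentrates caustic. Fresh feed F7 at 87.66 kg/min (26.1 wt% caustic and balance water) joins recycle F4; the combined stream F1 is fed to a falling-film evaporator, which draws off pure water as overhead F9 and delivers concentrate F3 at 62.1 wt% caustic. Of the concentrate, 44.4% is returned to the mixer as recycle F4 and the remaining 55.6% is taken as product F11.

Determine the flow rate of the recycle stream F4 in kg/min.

29.42 kg/min

Overall caustic balance (none leaves overhead): caustic in fresh feed = caustic in product, i.e. 87.66×0.261 = (1−0.444)·F3·0.621.
F3 = 22.879/(0.621×0.556) = 66.264 kg/min.
Recycle F4 = 0.444×66.264 = 29.421 kg/min.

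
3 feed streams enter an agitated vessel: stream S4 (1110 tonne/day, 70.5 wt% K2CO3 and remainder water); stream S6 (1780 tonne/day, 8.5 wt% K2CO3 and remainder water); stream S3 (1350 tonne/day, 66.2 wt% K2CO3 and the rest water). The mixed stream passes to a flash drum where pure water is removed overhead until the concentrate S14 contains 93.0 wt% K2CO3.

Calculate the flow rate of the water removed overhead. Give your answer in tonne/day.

2275 tonne/day

K2CO3 entering = 1110×0.705 + 1780×0.085 + 1350×0.662 = 1827.5 tonne/day.
All K2CO3 reports to S14, so S14 = 1827.5/0.930 = 1965.1 tonne/day.
Total feed = 4240 tonne/day; overhead = 4240 − 1965.1 = 2274.9 tonne/day.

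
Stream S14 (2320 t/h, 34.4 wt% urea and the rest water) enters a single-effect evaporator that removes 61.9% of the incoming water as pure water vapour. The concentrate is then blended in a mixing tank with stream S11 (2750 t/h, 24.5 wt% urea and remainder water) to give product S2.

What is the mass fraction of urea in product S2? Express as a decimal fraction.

Vapour removed = 0.619×0.656×2320 = 942.07 t/h; concentrate = 1377.9 t/h.
urea reaching the mixer = 798.08 (from concentrate) + 2750×0.245 = 1471.8 t/h.
Product flow = 1377.9 + 2750 = 4127.9 t/h; urea fraction = 0.357.

0.357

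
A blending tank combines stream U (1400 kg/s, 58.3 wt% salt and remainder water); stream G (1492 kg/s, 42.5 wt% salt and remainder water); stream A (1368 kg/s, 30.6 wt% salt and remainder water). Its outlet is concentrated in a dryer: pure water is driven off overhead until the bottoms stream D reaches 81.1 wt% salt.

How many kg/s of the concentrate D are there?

2304 kg/s

salt entering = 1400×0.583 + 1492×0.425 + 1368×0.306 = 1868.9 kg/s.
All salt reports to D, so D = 1868.9/0.811 = 2304.4 kg/s.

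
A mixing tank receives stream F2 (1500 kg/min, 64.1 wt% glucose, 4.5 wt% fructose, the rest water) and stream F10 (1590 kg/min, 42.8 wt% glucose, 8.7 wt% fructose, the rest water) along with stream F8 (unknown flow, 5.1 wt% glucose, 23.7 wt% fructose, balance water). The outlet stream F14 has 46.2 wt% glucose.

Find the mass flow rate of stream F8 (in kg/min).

521.8 kg/min

Let F8 be the unknown flow. Total out = 3090 + F8.
glucose balance: 1642 + 0.051·F8 = 0.462·(3090 + F8)
(0.051 − 0.462)·F8 = 0.462×3090 − 1642 = -214.44
F8 = -214.44 / -0.411 = 521.75 kg/min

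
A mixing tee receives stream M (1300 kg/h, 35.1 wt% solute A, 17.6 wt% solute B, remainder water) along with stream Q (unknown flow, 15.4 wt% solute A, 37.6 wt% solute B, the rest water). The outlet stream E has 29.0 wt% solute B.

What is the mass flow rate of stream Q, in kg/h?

1723 kg/h

Let Q be the unknown flow. Total out = 1300 + Q.
solute B balance: 228.8 + 0.376·Q = 0.290·(1300 + Q)
(0.376 − 0.290)·Q = 0.290×1300 − 228.8 = 148.2
Q = 148.2 / 0.086 = 1723.3 kg/h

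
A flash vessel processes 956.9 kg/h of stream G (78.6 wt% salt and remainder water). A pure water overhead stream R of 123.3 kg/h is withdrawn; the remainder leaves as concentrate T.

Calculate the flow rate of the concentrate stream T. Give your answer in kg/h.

833.6 kg/h

Concentrate = 956.9 − 123.3 = 833.6 kg/h.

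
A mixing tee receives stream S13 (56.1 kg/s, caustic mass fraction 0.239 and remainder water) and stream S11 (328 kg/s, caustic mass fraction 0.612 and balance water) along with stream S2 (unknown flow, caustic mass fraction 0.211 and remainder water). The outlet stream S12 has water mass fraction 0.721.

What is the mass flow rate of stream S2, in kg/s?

Let S2 be the unknown flow. Total out = 384.1 + S2.
water balance: 169.96 + 0.789·S2 = 0.721·(384.1 + S2)
(0.789 − 0.721)·S2 = 0.721×384.1 − 169.96 = 106.98
S2 = 106.98 / 0.068 = 1573.2 kg/s

1573 kg/s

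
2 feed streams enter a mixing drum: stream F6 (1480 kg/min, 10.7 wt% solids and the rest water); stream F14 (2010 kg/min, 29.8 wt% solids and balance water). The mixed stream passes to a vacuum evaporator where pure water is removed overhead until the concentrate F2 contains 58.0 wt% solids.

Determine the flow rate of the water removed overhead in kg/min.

solids entering = 1480×0.107 + 2010×0.298 = 757.34 kg/min.
All solids reports to F2, so F2 = 757.34/0.580 = 1305.8 kg/min.
Total feed = 3490 kg/min; overhead = 3490 − 1305.8 = 2184.2 kg/min.

2184 kg/min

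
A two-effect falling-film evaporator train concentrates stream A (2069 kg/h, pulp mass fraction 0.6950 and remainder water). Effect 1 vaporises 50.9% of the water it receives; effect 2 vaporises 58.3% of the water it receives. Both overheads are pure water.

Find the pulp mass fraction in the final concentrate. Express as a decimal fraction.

0.9176

water in feed = 2069×0.305 = 631.04 kg/h.
After stage 1: water left = (1−0.509)×631.04 = 309.84; stream total = 1747.8 kg/h.
After stage 2: water left = (1−0.583)×309.84 = 129.2; final concentrate = 1567.2 kg/h.
pulp fraction = 1438/1567.2 = 0.9176.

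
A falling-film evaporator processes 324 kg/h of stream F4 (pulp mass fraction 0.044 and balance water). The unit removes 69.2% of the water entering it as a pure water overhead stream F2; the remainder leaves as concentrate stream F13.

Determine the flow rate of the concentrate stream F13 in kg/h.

water entering = 324×0.956 = 309.74 kg/h; overhead removed = 0.692×309.74 = 214.34 kg/h.
Concentrate = 324 − 214.34 = 109.66 kg/h.

109.7 kg/h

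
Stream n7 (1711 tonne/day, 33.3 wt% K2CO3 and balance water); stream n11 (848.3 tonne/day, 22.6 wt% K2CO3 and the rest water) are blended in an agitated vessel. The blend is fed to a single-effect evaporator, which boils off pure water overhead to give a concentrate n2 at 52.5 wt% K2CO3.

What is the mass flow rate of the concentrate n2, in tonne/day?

K2CO3 entering = 1711×0.333 + 848.3×0.226 = 761.48 tonne/day.
All K2CO3 reports to n2, so n2 = 761.48/0.525 = 1450.4 tonne/day.

1450 tonne/day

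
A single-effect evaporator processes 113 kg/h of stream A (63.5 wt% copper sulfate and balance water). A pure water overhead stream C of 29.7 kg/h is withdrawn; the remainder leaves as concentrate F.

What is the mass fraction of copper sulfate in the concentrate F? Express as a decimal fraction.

0.861

copper sulfate is not removed: 113×0.635 = 71.755 kg/h of copper sulfate enters F.
Concentrate = 113 − 29.7 = 83.3 kg/h.
Mass fraction = 71.755/83.3 = 0.861.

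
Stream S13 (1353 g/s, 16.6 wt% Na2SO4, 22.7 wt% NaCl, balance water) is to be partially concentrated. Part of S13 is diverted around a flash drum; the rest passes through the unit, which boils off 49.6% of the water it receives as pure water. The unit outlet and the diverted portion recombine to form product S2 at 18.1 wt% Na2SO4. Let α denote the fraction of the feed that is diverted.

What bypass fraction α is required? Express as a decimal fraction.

All 1353×0.166 = 224.6 g/s of Na2SO4 reaches S2, so S2 = 224.6/0.181 = 1240.9 g/s and vapour = 112.13 g/s.
The evaporator receives (1−α)·1353 of feed at 0.607 water and removes 0.496 of that water:
0.496×0.607×(1−α)×1353 = 112.13
(1−α) = 112.13/407.35 = 0.2753;  α = 0.7247.

0.725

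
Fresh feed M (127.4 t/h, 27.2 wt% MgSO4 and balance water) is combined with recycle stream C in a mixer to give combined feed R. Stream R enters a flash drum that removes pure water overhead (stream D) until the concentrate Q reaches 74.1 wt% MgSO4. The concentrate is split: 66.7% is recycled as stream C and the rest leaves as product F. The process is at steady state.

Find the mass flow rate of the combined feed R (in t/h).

Overall MgSO4 balance (none leaves overhead): MgSO4 in fresh feed = MgSO4 in product, i.e. 127.4×0.272 = (1−0.667)·Q·0.741.
Q = 34.653/(0.741×0.333) = 140.44 t/h.
Recycle C = 0.667×140.44 = 93.67 t/h.
Combined feed R = 127.4 + 93.67 = 221.07 t/h.

221.1 t/h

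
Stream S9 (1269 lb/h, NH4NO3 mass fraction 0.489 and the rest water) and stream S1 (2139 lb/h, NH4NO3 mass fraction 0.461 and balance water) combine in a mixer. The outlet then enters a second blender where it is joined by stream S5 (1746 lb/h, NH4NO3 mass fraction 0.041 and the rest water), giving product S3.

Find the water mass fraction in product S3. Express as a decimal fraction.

0.674

Overall, product flow = 5154 lb/h.
water in = 1269×0.511 + 2139×0.539 + 1746×0.959 = 3475.8 lb/h.
water fraction in S3 = 0.674.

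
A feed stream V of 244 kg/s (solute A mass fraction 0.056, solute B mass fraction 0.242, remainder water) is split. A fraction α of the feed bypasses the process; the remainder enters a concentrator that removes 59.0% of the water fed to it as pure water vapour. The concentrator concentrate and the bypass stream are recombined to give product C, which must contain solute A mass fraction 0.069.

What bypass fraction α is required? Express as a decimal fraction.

0.545

All 244×0.056 = 13.664 kg/s of solute A reaches C, so C = 13.664/0.069 = 198.03 kg/s and vapour = 45.971 kg/s.
The evaporator receives (1−α)·244 of feed at 0.702 water and removes 0.590 of that water:
0.590×0.702×(1−α)×244 = 45.971
(1−α) = 45.971/101.06 = 0.4549;  α = 0.5451.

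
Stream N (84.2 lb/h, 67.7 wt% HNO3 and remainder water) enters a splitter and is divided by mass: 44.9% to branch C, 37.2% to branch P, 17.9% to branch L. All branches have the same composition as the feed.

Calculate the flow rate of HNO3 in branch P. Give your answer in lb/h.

Branch P total = 0.372×84.2 = 31.322 lb/h.
HNO3 in P = 0.677×31.322 = 21.205 lb/h.

21.21 lb/h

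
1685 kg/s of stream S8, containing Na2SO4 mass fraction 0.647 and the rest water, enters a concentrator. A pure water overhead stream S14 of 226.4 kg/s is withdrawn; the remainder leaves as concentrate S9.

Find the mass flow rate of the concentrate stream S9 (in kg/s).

1459 kg/s

Concentrate = 1685 − 226.4 = 1458.6 kg/s.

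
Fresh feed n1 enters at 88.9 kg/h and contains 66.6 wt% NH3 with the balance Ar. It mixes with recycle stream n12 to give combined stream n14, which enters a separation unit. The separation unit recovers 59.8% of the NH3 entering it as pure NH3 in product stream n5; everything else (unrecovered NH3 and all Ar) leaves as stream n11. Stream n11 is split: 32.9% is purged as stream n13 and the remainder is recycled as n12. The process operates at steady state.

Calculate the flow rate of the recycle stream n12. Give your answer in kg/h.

82.43 kg/h

Ar enters only via n1 and leaves only via the purge: 88.9×0.334 = 0.329×(Ar in n11), and the separation unit passes all Ar, so Ar in n14 = Ar in n11 = 90.251 kg/h.
NH3 in n14: m_A = 88.9×0.666 + (1−0.329)·(1−0.598)·m_A, so m_A = 59.207/0.7303 = 81.077 kg/h.
n11 = (1−0.598)×81.077 + 90.251 = 122.84 kg/h.
Recycle n12 = (1−0.329)×122.84 = 82.428 kg/h.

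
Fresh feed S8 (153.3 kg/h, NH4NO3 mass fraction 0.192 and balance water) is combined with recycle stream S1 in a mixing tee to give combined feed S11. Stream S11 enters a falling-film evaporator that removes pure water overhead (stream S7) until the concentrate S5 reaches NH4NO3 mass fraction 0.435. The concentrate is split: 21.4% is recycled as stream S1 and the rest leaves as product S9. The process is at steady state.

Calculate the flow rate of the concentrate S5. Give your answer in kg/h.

Overall NH4NO3 balance (none leaves overhead): NH4NO3 in fresh feed = NH4NO3 in product, i.e. 153.3×0.192 = (1−0.214)·S5·0.435.
S5 = 29.434/(0.435×0.786) = 86.086 kg/h.

86.09 kg/h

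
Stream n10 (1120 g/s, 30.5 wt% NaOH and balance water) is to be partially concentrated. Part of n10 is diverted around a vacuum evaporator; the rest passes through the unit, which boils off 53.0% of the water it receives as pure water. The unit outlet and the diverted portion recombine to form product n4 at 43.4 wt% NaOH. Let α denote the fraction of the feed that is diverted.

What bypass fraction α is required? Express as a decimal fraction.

All 1120×0.305 = 341.6 g/s of NaOH reaches n4, so n4 = 341.6/0.434 = 787.1 g/s and vapour = 332.9 g/s.
The evaporator receives (1−α)·1120 of feed at 0.695 water and removes 0.530 of that water:
0.530×0.695×(1−α)×1120 = 332.9
(1−α) = 332.9/412.55 = 0.8069;  α = 0.1931.

0.193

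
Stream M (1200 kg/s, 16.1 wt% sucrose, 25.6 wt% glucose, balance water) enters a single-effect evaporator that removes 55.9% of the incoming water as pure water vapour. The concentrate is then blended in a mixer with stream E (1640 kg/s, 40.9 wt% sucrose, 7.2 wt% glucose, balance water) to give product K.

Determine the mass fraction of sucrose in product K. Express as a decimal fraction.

Vapour removed = 0.559×0.583×1200 = 391.08 kg/s; concentrate = 808.92 kg/s.
sucrose reaching the mixer = 193.2 (from concentrate) + 1640×0.409 = 863.96 kg/s.
Product flow = 808.92 + 1640 = 2448.9 kg/s; sucrose fraction = 0.353.

0.353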